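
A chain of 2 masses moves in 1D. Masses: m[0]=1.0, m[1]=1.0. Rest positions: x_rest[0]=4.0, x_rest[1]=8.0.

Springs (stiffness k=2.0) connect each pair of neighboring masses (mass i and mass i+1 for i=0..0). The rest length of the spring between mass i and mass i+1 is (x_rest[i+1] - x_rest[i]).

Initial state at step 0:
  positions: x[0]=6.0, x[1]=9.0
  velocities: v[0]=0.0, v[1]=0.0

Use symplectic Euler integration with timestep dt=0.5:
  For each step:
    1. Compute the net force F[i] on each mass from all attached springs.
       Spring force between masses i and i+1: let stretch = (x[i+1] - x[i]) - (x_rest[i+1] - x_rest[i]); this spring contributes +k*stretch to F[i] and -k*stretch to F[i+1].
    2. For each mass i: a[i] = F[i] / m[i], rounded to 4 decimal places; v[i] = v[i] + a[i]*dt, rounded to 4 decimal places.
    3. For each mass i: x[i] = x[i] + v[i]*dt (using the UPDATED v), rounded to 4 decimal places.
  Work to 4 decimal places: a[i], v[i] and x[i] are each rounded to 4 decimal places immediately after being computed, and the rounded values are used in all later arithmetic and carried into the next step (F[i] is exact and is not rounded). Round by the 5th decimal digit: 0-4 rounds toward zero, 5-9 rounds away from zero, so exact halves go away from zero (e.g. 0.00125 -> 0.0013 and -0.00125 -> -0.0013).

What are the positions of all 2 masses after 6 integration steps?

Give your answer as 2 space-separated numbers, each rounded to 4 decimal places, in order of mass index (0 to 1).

Answer: 6.0000 9.0000

Derivation:
Step 0: x=[6.0000 9.0000] v=[0.0000 0.0000]
Step 1: x=[5.5000 9.5000] v=[-1.0000 1.0000]
Step 2: x=[5.0000 10.0000] v=[-1.0000 1.0000]
Step 3: x=[5.0000 10.0000] v=[0.0000 0.0000]
Step 4: x=[5.5000 9.5000] v=[1.0000 -1.0000]
Step 5: x=[6.0000 9.0000] v=[1.0000 -1.0000]
Step 6: x=[6.0000 9.0000] v=[0.0000 0.0000]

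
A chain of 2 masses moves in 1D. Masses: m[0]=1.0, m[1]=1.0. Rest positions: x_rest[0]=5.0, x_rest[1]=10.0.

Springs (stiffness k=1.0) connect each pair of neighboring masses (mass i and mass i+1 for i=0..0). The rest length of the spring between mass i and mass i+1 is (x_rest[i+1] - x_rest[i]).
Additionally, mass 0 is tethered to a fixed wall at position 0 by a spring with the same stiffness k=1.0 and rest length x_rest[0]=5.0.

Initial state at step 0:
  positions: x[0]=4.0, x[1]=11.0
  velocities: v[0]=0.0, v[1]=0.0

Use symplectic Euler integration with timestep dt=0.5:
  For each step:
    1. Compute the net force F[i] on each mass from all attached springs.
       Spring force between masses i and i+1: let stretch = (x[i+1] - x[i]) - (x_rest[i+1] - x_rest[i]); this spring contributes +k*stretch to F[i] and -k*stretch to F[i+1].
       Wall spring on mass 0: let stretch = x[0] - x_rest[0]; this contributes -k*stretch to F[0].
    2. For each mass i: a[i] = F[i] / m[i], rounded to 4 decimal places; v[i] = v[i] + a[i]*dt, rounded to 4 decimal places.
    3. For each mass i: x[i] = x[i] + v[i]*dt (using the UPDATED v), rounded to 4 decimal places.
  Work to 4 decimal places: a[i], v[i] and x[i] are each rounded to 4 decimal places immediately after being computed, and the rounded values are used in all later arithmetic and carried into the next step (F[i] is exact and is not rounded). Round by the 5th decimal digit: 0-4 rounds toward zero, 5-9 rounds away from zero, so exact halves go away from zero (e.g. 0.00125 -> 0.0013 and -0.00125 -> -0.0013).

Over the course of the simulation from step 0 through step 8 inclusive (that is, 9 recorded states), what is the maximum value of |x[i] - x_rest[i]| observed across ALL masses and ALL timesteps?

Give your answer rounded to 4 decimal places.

Step 0: x=[4.0000 11.0000] v=[0.0000 0.0000]
Step 1: x=[4.7500 10.5000] v=[1.5000 -1.0000]
Step 2: x=[5.7500 9.8125] v=[2.0000 -1.3750]
Step 3: x=[6.3282 9.3594] v=[1.1563 -0.9063]
Step 4: x=[6.0821 9.3985] v=[-0.4922 0.0781]
Step 5: x=[5.1446 9.8585] v=[-1.8751 0.9199]
Step 6: x=[4.0994 10.3900] v=[-2.0905 1.0630]
Step 7: x=[3.6020 10.5989] v=[-0.9949 0.4177]
Step 8: x=[3.9533 10.3085] v=[0.7026 -0.5808]
Max displacement = 1.3980

Answer: 1.3980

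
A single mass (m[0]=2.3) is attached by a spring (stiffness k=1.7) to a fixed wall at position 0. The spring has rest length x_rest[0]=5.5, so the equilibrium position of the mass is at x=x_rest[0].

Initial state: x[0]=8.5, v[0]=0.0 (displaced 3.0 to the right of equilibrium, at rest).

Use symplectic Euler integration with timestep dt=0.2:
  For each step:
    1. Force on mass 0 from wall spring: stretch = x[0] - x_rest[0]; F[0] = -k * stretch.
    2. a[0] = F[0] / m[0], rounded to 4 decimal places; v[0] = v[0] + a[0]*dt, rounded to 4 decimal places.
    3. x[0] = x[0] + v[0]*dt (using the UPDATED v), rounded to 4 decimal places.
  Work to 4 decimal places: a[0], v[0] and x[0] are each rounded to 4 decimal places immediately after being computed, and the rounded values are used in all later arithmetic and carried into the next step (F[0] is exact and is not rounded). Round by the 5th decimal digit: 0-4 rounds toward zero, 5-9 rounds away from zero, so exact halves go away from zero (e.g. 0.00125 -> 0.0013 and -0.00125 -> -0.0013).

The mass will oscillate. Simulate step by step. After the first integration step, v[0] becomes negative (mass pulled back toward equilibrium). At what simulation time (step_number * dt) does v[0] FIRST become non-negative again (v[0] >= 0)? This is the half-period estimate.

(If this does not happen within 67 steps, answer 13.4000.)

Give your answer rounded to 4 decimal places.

Answer: 3.8000

Derivation:
Step 0: x=[8.5000] v=[0.0000]
Step 1: x=[8.4113] v=[-0.4435]
Step 2: x=[8.2365] v=[-0.8739]
Step 3: x=[7.9808] v=[-1.2784]
Step 4: x=[7.6518] v=[-1.6451]
Step 5: x=[7.2592] v=[-1.9632]
Step 6: x=[6.8145] v=[-2.2233]
Step 7: x=[6.3310] v=[-2.4176]
Step 8: x=[5.8229] v=[-2.5404]
Step 9: x=[5.3053] v=[-2.5881]
Step 10: x=[4.7934] v=[-2.5593]
Step 11: x=[4.3024] v=[-2.4548]
Step 12: x=[3.8468] v=[-2.2778]
Step 13: x=[3.4401] v=[-2.0334]
Step 14: x=[3.0943] v=[-1.7289]
Step 15: x=[2.8196] v=[-1.3733]
Step 16: x=[2.6242] v=[-0.9771]
Step 17: x=[2.5138] v=[-0.5520]
Step 18: x=[2.4917] v=[-0.1106]
Step 19: x=[2.5585] v=[0.3341]
First v>=0 after going negative at step 19, time=3.8000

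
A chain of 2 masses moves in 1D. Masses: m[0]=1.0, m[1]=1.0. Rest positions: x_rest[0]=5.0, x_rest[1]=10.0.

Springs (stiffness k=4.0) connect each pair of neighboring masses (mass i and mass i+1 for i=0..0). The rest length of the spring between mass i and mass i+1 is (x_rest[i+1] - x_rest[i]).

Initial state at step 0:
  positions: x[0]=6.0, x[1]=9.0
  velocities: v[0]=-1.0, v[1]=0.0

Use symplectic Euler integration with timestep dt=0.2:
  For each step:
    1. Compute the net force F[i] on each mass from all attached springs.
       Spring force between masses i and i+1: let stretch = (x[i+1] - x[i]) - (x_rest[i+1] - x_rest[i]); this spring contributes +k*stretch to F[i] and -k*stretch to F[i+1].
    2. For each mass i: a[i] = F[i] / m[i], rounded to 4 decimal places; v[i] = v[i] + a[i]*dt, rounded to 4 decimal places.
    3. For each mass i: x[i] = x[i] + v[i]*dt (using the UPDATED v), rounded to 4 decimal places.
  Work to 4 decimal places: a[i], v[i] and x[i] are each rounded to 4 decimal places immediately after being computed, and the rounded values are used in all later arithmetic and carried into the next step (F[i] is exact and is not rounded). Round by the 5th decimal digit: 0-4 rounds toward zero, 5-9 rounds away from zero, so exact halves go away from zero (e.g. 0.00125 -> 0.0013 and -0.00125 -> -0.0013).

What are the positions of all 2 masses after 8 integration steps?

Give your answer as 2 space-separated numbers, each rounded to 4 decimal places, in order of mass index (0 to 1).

Step 0: x=[6.0000 9.0000] v=[-1.0000 0.0000]
Step 1: x=[5.4800 9.3200] v=[-2.6000 1.6000]
Step 2: x=[4.7744 9.8256] v=[-3.5280 2.5280]
Step 3: x=[4.0770 10.3230] v=[-3.4870 2.4870]
Step 4: x=[3.5790 10.6210] v=[-2.4902 1.4902]
Step 5: x=[3.4077 10.5923] v=[-0.8566 -0.1434]
Step 6: x=[3.5859 10.2141] v=[0.8911 -1.8911]
Step 7: x=[4.0246 9.5754] v=[2.1937 -3.1937]
Step 8: x=[4.5515 8.8485] v=[2.6343 -3.6343]

Answer: 4.5515 8.8485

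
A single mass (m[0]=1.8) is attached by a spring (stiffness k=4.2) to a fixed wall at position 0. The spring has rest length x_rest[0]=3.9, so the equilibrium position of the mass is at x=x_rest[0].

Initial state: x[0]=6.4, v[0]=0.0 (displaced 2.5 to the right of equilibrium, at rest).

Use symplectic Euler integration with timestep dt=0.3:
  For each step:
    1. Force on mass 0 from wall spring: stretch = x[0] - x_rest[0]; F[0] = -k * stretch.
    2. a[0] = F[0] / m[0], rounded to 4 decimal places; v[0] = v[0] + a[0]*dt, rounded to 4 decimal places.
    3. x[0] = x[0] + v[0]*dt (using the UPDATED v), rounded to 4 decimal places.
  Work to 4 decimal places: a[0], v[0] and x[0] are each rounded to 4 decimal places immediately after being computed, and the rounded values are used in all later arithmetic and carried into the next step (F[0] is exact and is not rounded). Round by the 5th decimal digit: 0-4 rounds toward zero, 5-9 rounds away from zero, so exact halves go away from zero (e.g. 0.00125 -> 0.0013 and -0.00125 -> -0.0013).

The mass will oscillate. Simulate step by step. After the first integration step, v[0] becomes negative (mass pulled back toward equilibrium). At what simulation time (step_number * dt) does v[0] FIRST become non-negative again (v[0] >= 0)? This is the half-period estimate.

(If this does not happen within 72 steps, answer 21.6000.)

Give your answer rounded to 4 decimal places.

Step 0: x=[6.4000] v=[0.0000]
Step 1: x=[5.8750] v=[-1.7500]
Step 2: x=[4.9353] v=[-3.1325]
Step 3: x=[3.7781] v=[-3.8572]
Step 4: x=[2.6465] v=[-3.7719]
Step 5: x=[1.7782] v=[-2.8945]
Step 6: x=[1.3554] v=[-1.4092]
Step 7: x=[1.4670] v=[0.3720]
First v>=0 after going negative at step 7, time=2.1000

Answer: 2.1000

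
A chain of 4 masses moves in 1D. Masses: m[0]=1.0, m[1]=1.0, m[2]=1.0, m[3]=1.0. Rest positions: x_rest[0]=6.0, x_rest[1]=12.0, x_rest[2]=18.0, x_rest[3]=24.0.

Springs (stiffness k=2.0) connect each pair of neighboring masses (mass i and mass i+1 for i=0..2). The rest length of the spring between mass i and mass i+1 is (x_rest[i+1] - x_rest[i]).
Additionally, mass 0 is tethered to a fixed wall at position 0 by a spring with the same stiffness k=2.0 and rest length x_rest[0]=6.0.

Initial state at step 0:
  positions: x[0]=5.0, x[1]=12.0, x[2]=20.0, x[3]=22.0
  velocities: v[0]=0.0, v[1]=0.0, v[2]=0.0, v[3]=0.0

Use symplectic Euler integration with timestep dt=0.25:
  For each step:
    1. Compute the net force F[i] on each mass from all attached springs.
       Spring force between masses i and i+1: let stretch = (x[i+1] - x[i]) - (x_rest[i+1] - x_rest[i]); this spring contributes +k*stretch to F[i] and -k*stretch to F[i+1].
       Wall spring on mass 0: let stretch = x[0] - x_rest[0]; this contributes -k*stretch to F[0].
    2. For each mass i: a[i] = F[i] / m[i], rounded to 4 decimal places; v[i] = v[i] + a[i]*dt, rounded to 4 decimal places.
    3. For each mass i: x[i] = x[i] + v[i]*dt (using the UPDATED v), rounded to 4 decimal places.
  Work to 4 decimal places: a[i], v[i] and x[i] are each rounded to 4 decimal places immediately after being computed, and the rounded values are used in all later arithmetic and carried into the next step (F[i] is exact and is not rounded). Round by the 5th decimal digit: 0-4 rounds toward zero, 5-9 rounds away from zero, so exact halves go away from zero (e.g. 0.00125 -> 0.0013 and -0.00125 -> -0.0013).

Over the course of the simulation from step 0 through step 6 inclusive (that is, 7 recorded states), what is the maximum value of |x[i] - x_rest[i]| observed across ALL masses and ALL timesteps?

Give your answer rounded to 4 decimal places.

Answer: 2.3660

Derivation:
Step 0: x=[5.0000 12.0000 20.0000 22.0000] v=[0.0000 0.0000 0.0000 0.0000]
Step 1: x=[5.2500 12.1250 19.2500 22.5000] v=[1.0000 0.5000 -3.0000 2.0000]
Step 2: x=[5.7031 12.2813 18.0156 23.3438] v=[1.8125 0.6250 -4.9375 3.3750]
Step 3: x=[6.2656 12.3321 16.7305 24.2715] v=[2.2501 0.2031 -5.1406 3.7109]
Step 4: x=[6.8033 12.1744 15.8382 25.0066] v=[2.1506 -0.6310 -3.5693 2.9404]
Step 5: x=[7.1619 11.8032 15.6340 25.3457] v=[1.4345 -1.4847 -0.8170 1.3562]
Step 6: x=[7.2055 11.3307 16.1649 25.2208] v=[0.1742 -1.8900 2.1235 -0.4997]
Max displacement = 2.3660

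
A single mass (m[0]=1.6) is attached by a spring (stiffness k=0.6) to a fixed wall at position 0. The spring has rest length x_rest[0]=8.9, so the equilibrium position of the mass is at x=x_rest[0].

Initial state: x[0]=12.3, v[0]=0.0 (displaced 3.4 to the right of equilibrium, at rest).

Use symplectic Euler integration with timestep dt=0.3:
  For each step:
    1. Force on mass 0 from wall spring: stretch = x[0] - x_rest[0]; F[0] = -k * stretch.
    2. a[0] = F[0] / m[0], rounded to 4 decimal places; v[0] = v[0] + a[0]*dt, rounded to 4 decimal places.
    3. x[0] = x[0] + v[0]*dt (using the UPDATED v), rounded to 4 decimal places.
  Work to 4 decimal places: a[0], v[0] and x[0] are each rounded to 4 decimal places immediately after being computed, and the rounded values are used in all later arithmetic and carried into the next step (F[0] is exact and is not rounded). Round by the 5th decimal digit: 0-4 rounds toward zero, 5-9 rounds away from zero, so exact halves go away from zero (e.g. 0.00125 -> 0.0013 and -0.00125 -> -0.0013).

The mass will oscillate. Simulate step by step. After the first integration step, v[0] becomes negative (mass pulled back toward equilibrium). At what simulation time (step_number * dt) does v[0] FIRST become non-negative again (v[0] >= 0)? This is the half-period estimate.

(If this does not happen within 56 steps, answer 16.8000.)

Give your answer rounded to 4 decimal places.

Step 0: x=[12.3000] v=[0.0000]
Step 1: x=[12.1853] v=[-0.3825]
Step 2: x=[11.9597] v=[-0.7521]
Step 3: x=[11.6308] v=[-1.0963]
Step 4: x=[11.2098] v=[-1.4035]
Step 5: x=[10.7108] v=[-1.6634]
Step 6: x=[10.1507] v=[-1.8671]
Step 7: x=[9.5484] v=[-2.0078]
Step 8: x=[8.9242] v=[-2.0808]
Step 9: x=[8.2992] v=[-2.0835]
Step 10: x=[7.6944] v=[-2.0159]
Step 11: x=[7.1303] v=[-1.8803]
Step 12: x=[6.6259] v=[-1.6812]
Step 13: x=[6.1983] v=[-1.4254]
Step 14: x=[5.8619] v=[-1.1215]
Step 15: x=[5.6280] v=[-0.7797]
Step 16: x=[5.5045] v=[-0.4116]
Step 17: x=[5.4956] v=[-0.0296]
Step 18: x=[5.6016] v=[0.3534]
First v>=0 after going negative at step 18, time=5.4000

Answer: 5.4000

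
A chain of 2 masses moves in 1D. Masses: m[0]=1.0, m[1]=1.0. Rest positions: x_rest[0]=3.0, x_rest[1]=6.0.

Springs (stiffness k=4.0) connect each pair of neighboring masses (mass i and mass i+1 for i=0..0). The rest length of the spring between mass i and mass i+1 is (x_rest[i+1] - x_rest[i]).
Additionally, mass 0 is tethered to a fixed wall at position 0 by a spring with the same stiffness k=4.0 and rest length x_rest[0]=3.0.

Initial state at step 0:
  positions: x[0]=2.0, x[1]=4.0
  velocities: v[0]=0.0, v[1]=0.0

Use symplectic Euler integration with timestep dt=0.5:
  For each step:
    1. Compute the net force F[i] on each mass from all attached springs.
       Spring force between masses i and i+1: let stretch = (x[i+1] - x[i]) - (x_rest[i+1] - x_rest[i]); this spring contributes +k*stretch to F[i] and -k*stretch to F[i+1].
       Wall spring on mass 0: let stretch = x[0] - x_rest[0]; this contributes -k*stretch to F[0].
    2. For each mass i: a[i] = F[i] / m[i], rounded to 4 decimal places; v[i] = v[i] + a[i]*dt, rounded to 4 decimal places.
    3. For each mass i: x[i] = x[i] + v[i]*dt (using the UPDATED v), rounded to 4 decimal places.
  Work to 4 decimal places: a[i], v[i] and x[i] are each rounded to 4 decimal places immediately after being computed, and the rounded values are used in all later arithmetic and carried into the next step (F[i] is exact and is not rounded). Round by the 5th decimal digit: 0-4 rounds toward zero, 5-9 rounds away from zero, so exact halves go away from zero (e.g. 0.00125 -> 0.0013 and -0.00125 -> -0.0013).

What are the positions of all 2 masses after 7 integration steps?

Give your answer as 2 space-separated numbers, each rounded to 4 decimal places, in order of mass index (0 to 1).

Step 0: x=[2.0000 4.0000] v=[0.0000 0.0000]
Step 1: x=[2.0000 5.0000] v=[0.0000 2.0000]
Step 2: x=[3.0000 6.0000] v=[2.0000 2.0000]
Step 3: x=[4.0000 7.0000] v=[2.0000 2.0000]
Step 4: x=[4.0000 8.0000] v=[0.0000 2.0000]
Step 5: x=[4.0000 8.0000] v=[0.0000 0.0000]
Step 6: x=[4.0000 7.0000] v=[0.0000 -2.0000]
Step 7: x=[3.0000 6.0000] v=[-2.0000 -2.0000]

Answer: 3.0000 6.0000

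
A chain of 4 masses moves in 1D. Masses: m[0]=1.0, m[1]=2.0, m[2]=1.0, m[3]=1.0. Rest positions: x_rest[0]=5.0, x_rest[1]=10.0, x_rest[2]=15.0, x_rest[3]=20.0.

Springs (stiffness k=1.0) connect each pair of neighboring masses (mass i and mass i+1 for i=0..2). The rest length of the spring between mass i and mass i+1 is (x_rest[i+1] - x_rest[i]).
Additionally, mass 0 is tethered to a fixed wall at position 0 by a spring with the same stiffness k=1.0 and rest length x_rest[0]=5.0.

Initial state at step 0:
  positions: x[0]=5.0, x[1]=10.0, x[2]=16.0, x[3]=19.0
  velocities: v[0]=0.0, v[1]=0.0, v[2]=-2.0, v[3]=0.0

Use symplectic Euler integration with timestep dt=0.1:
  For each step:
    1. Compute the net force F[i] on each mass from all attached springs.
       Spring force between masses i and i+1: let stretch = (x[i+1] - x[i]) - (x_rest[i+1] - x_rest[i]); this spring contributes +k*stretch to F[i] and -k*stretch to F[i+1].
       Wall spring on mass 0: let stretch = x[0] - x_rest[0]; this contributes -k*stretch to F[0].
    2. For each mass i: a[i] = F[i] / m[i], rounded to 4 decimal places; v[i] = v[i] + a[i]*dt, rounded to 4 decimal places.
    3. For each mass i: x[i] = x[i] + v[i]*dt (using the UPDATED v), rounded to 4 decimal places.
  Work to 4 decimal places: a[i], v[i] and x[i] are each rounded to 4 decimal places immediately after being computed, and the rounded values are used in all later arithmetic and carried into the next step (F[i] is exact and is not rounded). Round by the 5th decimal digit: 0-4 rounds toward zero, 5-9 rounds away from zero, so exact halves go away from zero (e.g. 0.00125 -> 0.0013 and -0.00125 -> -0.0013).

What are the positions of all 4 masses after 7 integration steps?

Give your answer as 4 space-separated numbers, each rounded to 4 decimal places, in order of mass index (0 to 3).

Answer: 5.0046 10.0638 14.0728 19.3952

Derivation:
Step 0: x=[5.0000 10.0000 16.0000 19.0000] v=[0.0000 0.0000 -2.0000 0.0000]
Step 1: x=[5.0000 10.0050 15.7700 19.0200] v=[0.0000 0.0500 -2.3000 0.2000]
Step 2: x=[5.0001 10.0138 15.5149 19.0575] v=[0.0005 0.0880 -2.5515 0.3750]
Step 3: x=[5.0003 10.0250 15.2402 19.1096] v=[0.0019 0.1124 -2.7474 0.5207]
Step 4: x=[5.0007 10.0372 14.9520 19.1730] v=[0.0043 0.1219 -2.8820 0.6338]
Step 5: x=[5.0015 10.0488 14.6569 19.2442] v=[0.0079 0.1158 -2.9514 0.7117]
Step 6: x=[5.0028 10.0582 14.3616 19.3195] v=[0.0125 0.0938 -2.9535 0.7530]
Step 7: x=[5.0046 10.0638 14.0728 19.3952] v=[0.0178 0.0562 -2.8881 0.7572]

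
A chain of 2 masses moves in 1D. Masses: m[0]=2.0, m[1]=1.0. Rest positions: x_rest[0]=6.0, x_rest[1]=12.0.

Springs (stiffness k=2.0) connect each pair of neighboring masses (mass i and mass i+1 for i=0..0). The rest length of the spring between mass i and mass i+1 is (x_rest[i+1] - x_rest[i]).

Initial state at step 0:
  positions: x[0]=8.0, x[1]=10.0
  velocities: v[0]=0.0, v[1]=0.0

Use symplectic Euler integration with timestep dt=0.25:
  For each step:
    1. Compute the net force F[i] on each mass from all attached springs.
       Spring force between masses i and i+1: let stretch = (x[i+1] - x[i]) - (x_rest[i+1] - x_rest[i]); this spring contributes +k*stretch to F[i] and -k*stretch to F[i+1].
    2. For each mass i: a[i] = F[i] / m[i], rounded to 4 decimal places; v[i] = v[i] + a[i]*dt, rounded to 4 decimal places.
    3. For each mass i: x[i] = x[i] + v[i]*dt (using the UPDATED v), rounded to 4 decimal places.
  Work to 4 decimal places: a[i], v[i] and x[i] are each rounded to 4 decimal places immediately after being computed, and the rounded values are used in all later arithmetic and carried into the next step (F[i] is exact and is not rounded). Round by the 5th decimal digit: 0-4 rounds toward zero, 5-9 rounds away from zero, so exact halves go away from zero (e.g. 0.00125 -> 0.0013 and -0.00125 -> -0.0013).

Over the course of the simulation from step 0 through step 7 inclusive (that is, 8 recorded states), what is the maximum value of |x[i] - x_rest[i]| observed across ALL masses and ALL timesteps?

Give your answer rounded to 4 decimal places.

Answer: 3.3746

Derivation:
Step 0: x=[8.0000 10.0000] v=[0.0000 0.0000]
Step 1: x=[7.7500 10.5000] v=[-1.0000 2.0000]
Step 2: x=[7.2969 11.4063] v=[-1.8125 3.6250]
Step 3: x=[6.7256 12.5489] v=[-2.2852 4.5703]
Step 4: x=[6.1433 13.7136] v=[-2.3294 4.6587]
Step 5: x=[5.6591 14.6820] v=[-1.9368 3.8736]
Step 6: x=[5.3638 15.2726] v=[-1.1811 2.3622]
Step 7: x=[5.3128 15.3746] v=[-0.2039 0.4078]
Max displacement = 3.3746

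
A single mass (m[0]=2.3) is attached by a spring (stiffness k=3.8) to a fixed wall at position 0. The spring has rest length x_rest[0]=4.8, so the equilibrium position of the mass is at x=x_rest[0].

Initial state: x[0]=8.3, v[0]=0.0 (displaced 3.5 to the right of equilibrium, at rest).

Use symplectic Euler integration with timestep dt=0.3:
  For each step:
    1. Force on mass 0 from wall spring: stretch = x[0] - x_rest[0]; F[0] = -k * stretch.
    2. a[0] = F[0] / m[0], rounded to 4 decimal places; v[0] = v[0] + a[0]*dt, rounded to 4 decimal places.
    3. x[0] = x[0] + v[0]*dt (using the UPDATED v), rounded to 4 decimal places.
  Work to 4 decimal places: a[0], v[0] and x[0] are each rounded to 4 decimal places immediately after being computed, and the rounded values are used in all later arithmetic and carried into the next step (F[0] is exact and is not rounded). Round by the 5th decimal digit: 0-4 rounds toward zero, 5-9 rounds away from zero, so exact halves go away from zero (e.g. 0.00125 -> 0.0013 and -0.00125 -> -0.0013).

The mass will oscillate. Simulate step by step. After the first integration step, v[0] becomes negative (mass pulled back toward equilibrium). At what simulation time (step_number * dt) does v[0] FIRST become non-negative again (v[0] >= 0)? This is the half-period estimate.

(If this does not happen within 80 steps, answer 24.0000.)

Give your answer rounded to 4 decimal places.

Step 0: x=[8.3000] v=[0.0000]
Step 1: x=[7.7796] v=[-1.7348]
Step 2: x=[6.8161] v=[-3.2116]
Step 3: x=[5.5528] v=[-4.2109]
Step 4: x=[4.1776] v=[-4.5840]
Step 5: x=[2.8950] v=[-4.2755]
Step 6: x=[1.8956] v=[-3.3313]
Step 7: x=[1.3281] v=[-1.8917]
Step 8: x=[1.2769] v=[-0.1708]
Step 9: x=[1.7495] v=[1.5754]
First v>=0 after going negative at step 9, time=2.7000

Answer: 2.7000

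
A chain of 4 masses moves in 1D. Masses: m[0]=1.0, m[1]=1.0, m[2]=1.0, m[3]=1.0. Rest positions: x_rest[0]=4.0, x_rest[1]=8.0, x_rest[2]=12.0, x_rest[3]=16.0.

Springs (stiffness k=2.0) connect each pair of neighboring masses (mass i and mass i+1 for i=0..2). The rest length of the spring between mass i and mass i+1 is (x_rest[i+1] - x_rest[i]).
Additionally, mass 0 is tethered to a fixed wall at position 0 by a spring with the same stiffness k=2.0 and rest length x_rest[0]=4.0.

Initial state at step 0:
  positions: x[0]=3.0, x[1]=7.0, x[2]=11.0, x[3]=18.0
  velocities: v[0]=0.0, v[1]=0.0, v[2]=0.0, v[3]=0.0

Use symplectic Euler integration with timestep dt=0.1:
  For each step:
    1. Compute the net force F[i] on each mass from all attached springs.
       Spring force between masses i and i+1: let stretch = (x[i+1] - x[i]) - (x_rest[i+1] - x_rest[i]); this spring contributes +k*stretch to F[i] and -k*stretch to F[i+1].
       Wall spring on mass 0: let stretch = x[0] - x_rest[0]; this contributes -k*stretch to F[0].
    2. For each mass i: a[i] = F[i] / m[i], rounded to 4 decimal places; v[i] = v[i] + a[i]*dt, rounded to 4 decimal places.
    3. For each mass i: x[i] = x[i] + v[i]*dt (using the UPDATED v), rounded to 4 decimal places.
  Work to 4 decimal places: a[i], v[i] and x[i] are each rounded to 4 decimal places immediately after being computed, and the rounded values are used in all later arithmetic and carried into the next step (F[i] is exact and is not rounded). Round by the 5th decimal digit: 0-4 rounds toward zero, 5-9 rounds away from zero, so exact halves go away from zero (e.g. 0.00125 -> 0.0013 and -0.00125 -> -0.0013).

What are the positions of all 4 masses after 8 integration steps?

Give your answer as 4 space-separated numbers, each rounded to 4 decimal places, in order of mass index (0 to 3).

Answer: 3.5790 7.2714 12.5006 16.2919

Derivation:
Step 0: x=[3.0000 7.0000 11.0000 18.0000] v=[0.0000 0.0000 0.0000 0.0000]
Step 1: x=[3.0200 7.0000 11.0600 17.9400] v=[0.2000 0.0000 0.6000 -0.6000]
Step 2: x=[3.0592 7.0016 11.1764 17.8224] v=[0.3920 0.0160 1.1640 -1.1760]
Step 3: x=[3.1161 7.0079 11.3422 17.6519] v=[0.5686 0.0625 1.6582 -1.7052]
Step 4: x=[3.1885 7.0230 11.5475 17.4352] v=[0.7237 0.1510 2.0533 -2.1671]
Step 5: x=[3.2738 7.0519 11.7801 17.1807] v=[0.8529 0.2890 2.3259 -2.5446]
Step 6: x=[3.3692 7.0998 12.0261 16.8982] v=[0.9538 0.4790 2.4604 -2.8247]
Step 7: x=[3.4718 7.1716 12.2711 16.5983] v=[1.0261 0.7181 2.4496 -2.9991]
Step 8: x=[3.5790 7.2714 12.5006 16.2919] v=[1.0717 0.9980 2.2951 -3.0645]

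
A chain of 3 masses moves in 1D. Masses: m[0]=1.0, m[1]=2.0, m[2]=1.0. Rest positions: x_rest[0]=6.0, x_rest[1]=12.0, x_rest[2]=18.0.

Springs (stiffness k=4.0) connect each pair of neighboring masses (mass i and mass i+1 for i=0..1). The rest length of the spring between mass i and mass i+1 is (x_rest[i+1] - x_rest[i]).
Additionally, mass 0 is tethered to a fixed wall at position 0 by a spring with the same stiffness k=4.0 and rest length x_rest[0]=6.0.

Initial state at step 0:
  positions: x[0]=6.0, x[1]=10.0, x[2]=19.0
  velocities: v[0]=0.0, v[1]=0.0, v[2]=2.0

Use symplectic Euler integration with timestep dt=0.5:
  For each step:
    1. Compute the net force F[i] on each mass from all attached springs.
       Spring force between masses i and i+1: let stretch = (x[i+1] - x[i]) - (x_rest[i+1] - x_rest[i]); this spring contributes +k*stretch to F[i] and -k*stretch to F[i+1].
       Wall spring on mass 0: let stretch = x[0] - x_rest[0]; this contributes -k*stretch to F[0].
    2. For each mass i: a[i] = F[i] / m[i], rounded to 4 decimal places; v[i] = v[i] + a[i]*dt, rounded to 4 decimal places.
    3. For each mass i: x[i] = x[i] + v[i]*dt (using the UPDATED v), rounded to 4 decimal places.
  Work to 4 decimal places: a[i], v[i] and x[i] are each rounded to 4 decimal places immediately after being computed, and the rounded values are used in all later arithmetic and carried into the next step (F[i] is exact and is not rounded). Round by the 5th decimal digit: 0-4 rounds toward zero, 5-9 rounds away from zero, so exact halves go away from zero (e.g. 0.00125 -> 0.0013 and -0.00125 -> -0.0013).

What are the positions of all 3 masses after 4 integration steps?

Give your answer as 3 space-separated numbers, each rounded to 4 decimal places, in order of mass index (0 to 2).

Step 0: x=[6.0000 10.0000 19.0000] v=[0.0000 0.0000 2.0000]
Step 1: x=[4.0000 12.5000 17.0000] v=[-4.0000 5.0000 -4.0000]
Step 2: x=[6.5000 13.0000 16.5000] v=[5.0000 1.0000 -1.0000]
Step 3: x=[9.0000 12.0000 18.5000] v=[5.0000 -2.0000 4.0000]
Step 4: x=[5.5000 12.7500 20.0000] v=[-7.0000 1.5000 3.0000]

Answer: 5.5000 12.7500 20.0000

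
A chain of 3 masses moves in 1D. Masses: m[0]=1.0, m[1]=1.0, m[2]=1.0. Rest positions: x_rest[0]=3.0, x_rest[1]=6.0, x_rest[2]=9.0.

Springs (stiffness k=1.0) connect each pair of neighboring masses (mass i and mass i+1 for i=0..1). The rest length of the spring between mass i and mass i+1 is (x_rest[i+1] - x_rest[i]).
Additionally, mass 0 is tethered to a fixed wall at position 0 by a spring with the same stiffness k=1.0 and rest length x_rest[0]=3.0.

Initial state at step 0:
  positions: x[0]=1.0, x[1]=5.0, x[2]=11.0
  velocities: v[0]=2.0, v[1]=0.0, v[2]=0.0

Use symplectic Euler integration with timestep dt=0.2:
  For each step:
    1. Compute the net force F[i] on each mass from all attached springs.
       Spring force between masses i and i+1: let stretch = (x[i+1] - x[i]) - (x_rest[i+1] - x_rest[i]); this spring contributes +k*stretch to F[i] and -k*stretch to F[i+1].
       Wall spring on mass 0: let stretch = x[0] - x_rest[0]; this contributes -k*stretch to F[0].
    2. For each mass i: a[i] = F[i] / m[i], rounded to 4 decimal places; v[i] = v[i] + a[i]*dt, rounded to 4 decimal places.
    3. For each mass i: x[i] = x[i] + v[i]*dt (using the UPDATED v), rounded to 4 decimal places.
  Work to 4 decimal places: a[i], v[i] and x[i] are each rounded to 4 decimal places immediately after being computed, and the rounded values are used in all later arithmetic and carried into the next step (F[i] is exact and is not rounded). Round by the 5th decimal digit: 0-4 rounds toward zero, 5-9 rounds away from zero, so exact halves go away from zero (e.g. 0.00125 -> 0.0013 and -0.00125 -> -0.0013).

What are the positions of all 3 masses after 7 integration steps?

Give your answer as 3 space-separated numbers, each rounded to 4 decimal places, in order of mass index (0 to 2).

Answer: 4.9781 7.1592 8.6007

Derivation:
Step 0: x=[1.0000 5.0000 11.0000] v=[2.0000 0.0000 0.0000]
Step 1: x=[1.5200 5.0800 10.8800] v=[2.6000 0.4000 -0.6000]
Step 2: x=[2.1216 5.2496 10.6480] v=[3.0080 0.8480 -1.1600]
Step 3: x=[2.7635 5.5100 10.3201] v=[3.2093 1.3021 -1.6397]
Step 4: x=[3.4047 5.8530 9.9198] v=[3.2059 1.7148 -2.0017]
Step 5: x=[4.0076 6.2607 9.4768] v=[3.0146 2.0385 -2.2151]
Step 6: x=[4.5403 6.7069 9.0251] v=[2.6637 2.2311 -2.2583]
Step 7: x=[4.9781 7.1592 8.6007] v=[2.1890 2.2614 -2.1219]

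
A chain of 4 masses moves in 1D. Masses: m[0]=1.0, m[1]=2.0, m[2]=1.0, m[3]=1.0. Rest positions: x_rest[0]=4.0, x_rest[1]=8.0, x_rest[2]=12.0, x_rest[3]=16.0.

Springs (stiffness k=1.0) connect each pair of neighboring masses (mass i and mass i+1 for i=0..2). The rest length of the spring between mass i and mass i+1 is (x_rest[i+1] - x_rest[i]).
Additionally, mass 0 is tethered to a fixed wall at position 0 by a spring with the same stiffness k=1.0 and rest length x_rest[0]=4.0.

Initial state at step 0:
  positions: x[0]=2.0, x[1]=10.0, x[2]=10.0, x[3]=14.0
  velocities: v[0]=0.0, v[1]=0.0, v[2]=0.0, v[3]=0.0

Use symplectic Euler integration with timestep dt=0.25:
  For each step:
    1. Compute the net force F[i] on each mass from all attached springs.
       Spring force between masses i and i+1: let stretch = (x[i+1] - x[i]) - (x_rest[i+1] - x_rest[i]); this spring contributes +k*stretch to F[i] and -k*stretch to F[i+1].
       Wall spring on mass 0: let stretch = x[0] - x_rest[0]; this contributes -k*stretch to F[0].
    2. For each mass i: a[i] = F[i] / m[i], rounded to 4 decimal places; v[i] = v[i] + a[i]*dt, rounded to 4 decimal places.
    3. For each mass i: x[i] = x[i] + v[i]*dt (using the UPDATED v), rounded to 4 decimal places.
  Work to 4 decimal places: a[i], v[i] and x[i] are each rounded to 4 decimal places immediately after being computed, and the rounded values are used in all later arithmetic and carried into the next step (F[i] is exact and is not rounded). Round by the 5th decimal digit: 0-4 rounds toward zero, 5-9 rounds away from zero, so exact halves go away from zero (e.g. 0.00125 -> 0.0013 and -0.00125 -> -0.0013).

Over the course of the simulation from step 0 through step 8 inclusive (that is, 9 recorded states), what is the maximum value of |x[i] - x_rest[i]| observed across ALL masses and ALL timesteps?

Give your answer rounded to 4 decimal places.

Answer: 2.4795

Derivation:
Step 0: x=[2.0000 10.0000 10.0000 14.0000] v=[0.0000 0.0000 0.0000 0.0000]
Step 1: x=[2.3750 9.7500 10.2500 14.0000] v=[1.5000 -1.0000 1.0000 0.0000]
Step 2: x=[3.0625 9.2852 10.7031 14.0156] v=[2.7500 -1.8594 1.8125 0.0625]
Step 3: x=[3.9475 8.6702 11.2747 14.0742] v=[3.5401 -2.4600 2.2862 0.2344]
Step 4: x=[4.8810 7.9890 11.8585 14.2078] v=[3.7339 -2.7248 2.3350 0.5345]
Step 5: x=[5.7037 7.3316 12.3473 14.4446] v=[3.2907 -2.6296 1.9550 0.9472]
Step 6: x=[6.2717 6.7801 12.6537 14.8003] v=[2.2718 -2.2061 1.2254 1.4229]
Step 7: x=[6.4795 6.3962 12.7271 15.2719] v=[0.8310 -1.5355 0.2937 1.8863]
Step 8: x=[6.2771 6.2128 12.5639 15.8344] v=[-0.8097 -0.7337 -0.6528 2.2501]
Max displacement = 2.4795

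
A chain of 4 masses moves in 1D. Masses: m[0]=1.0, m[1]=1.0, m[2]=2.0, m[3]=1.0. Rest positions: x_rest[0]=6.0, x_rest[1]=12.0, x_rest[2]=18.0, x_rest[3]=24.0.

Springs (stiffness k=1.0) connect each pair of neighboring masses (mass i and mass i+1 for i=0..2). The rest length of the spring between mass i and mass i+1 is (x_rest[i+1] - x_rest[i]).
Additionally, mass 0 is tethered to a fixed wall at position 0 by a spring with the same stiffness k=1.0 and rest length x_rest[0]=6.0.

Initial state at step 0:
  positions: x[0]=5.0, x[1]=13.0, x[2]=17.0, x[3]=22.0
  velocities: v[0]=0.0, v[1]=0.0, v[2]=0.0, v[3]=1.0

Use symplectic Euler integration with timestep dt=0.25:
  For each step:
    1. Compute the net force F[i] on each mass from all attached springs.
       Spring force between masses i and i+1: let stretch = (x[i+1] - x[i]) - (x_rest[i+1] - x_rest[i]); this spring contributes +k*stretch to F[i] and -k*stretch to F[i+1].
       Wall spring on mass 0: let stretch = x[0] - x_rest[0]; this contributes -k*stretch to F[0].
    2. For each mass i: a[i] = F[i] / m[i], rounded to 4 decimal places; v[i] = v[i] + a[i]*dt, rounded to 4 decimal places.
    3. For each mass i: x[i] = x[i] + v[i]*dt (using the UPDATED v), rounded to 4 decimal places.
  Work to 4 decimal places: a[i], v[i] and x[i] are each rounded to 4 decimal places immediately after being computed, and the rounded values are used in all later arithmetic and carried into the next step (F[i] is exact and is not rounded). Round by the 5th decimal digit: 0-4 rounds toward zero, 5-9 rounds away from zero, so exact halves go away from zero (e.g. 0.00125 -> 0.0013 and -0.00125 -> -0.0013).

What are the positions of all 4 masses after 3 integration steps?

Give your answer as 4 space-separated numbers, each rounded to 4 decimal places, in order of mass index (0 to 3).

Answer: 5.9375 11.7166 17.1806 23.0538

Derivation:
Step 0: x=[5.0000 13.0000 17.0000 22.0000] v=[0.0000 0.0000 0.0000 1.0000]
Step 1: x=[5.1875 12.7500 17.0313 22.3125] v=[0.7500 -1.0000 0.1250 1.2500]
Step 2: x=[5.5235 12.2949 17.0938 22.6699] v=[1.3438 -1.8203 0.2500 1.4297]
Step 3: x=[5.9375 11.7166 17.1806 23.0538] v=[1.6558 -2.3134 0.3472 1.5357]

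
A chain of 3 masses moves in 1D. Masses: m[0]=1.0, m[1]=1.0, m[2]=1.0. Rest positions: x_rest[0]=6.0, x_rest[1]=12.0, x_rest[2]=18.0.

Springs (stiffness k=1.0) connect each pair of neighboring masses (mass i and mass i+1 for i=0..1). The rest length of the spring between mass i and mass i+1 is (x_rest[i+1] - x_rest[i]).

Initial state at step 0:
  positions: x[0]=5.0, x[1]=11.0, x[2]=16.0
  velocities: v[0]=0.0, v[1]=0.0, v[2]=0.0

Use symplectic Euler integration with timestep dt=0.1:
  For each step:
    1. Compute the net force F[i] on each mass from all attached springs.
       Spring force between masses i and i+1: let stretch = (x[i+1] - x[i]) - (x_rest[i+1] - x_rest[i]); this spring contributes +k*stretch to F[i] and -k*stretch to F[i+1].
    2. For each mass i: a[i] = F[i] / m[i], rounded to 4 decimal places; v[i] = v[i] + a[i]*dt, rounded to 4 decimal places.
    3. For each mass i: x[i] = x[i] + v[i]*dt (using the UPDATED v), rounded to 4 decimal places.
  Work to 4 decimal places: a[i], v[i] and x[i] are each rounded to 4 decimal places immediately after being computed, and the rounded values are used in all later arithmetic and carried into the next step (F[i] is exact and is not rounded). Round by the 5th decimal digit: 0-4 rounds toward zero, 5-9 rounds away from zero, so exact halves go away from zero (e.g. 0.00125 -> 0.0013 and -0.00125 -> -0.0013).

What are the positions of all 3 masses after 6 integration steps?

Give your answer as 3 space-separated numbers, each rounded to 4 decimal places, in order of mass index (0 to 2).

Answer: 4.9933 10.8102 16.1964

Derivation:
Step 0: x=[5.0000 11.0000 16.0000] v=[0.0000 0.0000 0.0000]
Step 1: x=[5.0000 10.9900 16.0100] v=[0.0000 -0.1000 0.1000]
Step 2: x=[4.9999 10.9703 16.0298] v=[-0.0010 -0.1970 0.1980]
Step 3: x=[4.9995 10.9415 16.0590] v=[-0.0040 -0.2881 0.2921]
Step 4: x=[4.9985 10.9044 16.0970] v=[-0.0098 -0.3706 0.3804]
Step 5: x=[4.9966 10.8602 16.1431] v=[-0.0192 -0.4419 0.4611]
Step 6: x=[4.9933 10.8102 16.1964] v=[-0.0328 -0.5000 0.5328]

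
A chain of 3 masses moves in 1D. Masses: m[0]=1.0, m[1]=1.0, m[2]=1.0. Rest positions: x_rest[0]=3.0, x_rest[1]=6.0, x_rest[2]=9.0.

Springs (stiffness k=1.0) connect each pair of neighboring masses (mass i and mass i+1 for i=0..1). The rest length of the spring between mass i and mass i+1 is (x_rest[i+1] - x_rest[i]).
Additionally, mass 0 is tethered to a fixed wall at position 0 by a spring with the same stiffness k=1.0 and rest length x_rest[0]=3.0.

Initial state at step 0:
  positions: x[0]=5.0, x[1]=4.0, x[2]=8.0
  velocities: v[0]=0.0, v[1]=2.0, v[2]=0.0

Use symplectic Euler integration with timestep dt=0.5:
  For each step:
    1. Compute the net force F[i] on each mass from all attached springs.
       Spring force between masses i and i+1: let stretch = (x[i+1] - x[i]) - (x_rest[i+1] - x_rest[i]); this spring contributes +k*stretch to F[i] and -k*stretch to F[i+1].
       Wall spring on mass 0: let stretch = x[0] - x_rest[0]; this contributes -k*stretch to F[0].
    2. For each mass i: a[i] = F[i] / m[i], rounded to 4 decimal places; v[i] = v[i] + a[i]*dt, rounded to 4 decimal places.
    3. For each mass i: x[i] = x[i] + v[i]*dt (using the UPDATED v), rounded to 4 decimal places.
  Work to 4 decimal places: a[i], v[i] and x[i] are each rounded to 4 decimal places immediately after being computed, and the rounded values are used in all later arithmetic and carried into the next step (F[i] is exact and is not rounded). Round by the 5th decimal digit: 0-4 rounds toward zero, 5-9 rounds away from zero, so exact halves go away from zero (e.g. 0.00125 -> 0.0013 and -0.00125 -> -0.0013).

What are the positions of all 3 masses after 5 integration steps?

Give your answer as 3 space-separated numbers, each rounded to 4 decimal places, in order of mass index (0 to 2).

Step 0: x=[5.0000 4.0000 8.0000] v=[0.0000 2.0000 0.0000]
Step 1: x=[3.5000 6.2500 7.7500] v=[-3.0000 4.5000 -0.5000]
Step 2: x=[1.8125 8.1875 7.8750] v=[-3.3750 3.8750 0.2500]
Step 3: x=[1.2656 8.4532 8.8282] v=[-1.0938 0.5313 1.9063]
Step 4: x=[2.1992 7.0157 10.4376] v=[1.8672 -2.8750 3.2188]
Step 5: x=[3.7872 5.2296 11.9416] v=[3.1759 -3.5723 3.0079]

Answer: 3.7872 5.2296 11.9416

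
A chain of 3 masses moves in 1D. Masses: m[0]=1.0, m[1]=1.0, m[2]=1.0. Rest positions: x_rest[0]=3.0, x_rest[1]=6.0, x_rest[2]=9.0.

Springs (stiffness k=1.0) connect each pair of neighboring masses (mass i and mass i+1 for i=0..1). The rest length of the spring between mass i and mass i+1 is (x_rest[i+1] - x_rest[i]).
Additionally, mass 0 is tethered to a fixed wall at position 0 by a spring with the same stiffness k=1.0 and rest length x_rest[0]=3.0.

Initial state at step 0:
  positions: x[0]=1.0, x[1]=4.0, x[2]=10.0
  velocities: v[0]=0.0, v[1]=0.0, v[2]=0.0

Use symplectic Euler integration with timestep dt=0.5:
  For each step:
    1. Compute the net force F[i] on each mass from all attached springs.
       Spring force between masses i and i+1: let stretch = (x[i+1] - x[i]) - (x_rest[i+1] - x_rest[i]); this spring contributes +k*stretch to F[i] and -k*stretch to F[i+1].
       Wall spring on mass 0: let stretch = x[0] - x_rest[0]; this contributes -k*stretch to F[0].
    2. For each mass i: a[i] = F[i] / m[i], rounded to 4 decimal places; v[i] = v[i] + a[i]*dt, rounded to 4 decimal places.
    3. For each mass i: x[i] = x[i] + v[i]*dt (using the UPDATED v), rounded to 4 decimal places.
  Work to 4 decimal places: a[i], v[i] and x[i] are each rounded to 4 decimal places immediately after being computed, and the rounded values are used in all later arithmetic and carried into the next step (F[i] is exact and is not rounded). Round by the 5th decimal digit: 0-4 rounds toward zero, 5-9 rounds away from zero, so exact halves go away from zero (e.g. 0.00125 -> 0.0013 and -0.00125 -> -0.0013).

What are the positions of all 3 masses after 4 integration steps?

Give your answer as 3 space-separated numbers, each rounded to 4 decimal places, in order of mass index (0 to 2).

Answer: 4.6290 6.7970 6.8281

Derivation:
Step 0: x=[1.0000 4.0000 10.0000] v=[0.0000 0.0000 0.0000]
Step 1: x=[1.5000 4.7500 9.2500] v=[1.0000 1.5000 -1.5000]
Step 2: x=[2.4375 5.8125 8.1250] v=[1.8750 2.1250 -2.2500]
Step 3: x=[3.6094 6.6094 7.1719] v=[2.3438 1.5938 -1.9063]
Step 4: x=[4.6290 6.7970 6.8281] v=[2.0391 0.3751 -0.6876]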